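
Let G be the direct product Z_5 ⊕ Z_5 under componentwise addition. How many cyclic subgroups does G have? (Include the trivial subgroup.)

7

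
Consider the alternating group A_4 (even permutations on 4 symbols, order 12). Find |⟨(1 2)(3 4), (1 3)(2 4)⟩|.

4

|⟨(1 2)(3 4)⟩| = 2 and |⟨(1 3)(2 4)⟩| = 2, so |H| is a multiple of lcm(2, 2) = 2 and divides |G| = 12.
Closing under the operation: H = {e, (1 2)(3 4), (1 3)(2 4), (1 4)(2 3)}, so |H| = 4.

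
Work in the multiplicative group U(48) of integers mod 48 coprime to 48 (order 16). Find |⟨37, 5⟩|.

8

|⟨37⟩| = 4 and |⟨5⟩| = 4, so |H| is a multiple of lcm(4, 4) = 4 and divides |G| = 16.
Closing under the operation: H = {1, 5, 13, 17, 25, 29, 37, 41}, so |H| = 8.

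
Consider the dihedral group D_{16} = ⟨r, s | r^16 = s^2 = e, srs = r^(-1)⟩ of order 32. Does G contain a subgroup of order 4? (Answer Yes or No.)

4 | 32. A subgroup of order 4 is {e, r^8, r^2s, r^10s}.

Yes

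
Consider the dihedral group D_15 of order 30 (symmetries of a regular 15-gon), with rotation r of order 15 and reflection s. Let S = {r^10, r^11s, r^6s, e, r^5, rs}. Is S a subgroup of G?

|S| = 6 divides |G| = 30, consistent with Lagrange.
S contains the identity, every element's inverse is in S, and S is closed under ·: it is a subgroup.

Yes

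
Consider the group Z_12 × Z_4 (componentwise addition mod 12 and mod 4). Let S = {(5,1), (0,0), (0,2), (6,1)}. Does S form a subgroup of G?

(6,1) ∈ S but its inverse (6,3) ∉ S, so S is not a subgroup.

No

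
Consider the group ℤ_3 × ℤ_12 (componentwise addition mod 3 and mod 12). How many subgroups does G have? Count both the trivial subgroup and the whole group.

18

|G| = 36, so by Lagrange every subgroup order divides 36. Divisors: 1, 2, 3, 4, 6, 9, 12, 18, 36.
Subgroups by order — order 1: 1; order 2: 1; order 3: 4; order 4: 1; order 6: 4; order 9: 1; order 12: 4; order 18: 1; order 36: 1.
Total: 1 + 1 + 4 + 1 + 4 + 1 + 4 + 1 + 1 = 18.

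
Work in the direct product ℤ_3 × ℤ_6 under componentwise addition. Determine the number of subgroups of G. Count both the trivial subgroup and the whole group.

|G| = 18, so by Lagrange every subgroup order divides 18. Divisors: 1, 2, 3, 6, 9, 18.
Subgroups by order — order 1: 1; order 2: 1; order 3: 4; order 6: 4; order 9: 1; order 18: 1.
Total: 1 + 1 + 4 + 4 + 1 + 1 = 12.

12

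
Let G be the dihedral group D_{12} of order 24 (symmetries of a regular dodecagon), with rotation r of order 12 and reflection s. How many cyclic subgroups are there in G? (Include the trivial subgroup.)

18

A cyclic subgroup of order d is generated by each of its φ(d) elements of order d, so the cyclic subgroups of order d number (#elements of order d)/φ(d).
Cyclic subgroups by order — order 1: 1; order 2: 13; order 3: 1; order 4: 1; order 6: 1; order 12: 1.
Total: 18.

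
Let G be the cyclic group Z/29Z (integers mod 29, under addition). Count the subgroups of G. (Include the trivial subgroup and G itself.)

A cyclic group of order 29 has exactly one subgroup for each divisor of 29.
Divisors of 29: 1, 29.
So Z/29Z has 2 subgroups.

2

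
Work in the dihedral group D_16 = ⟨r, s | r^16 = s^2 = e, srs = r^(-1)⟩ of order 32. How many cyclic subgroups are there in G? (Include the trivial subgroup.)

21

Each element a generates a cyclic subgroup ⟨a⟩; distinct elements may generate the same one (a cyclic group of order d has φ(d) generators).
Cyclic subgroups by order — order 1: 1; order 2: 17; order 4: 1; order 8: 1; order 16: 1.
Total: 21.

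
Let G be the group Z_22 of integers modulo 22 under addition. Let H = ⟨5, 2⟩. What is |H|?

22

|⟨5⟩| = 22 and |⟨2⟩| = 11, so |H| is a multiple of lcm(22, 11) = 22 and divides |G| = 22.
Closing {5, 2} under the group operation gives all of G, so |H| = 22.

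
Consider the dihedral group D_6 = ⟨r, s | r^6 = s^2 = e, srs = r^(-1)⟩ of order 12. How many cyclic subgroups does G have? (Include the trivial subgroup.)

10

Group the elements of G by the cyclic subgroup they generate; each cyclic subgroup of order d accounts for φ(d) elements.
Cyclic subgroups by order — order 1: 1; order 2: 7; order 3: 1; order 6: 1.
Total: 10.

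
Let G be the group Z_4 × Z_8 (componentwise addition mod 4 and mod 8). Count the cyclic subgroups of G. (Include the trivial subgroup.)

Group the elements of G by the cyclic subgroup they generate; each cyclic subgroup of order d accounts for φ(d) elements.
Cyclic subgroups by order — order 1: 1; order 2: 3; order 4: 6; order 8: 4.
Total: 14.

14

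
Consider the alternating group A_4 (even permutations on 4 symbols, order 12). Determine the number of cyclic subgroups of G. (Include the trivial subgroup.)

8

A cyclic subgroup of order d is generated by each of its φ(d) elements of order d, so the cyclic subgroups of order d number (#elements of order d)/φ(d).
Cyclic subgroups by order — order 1: 1; order 2: 3; order 3: 4.
Total: 8.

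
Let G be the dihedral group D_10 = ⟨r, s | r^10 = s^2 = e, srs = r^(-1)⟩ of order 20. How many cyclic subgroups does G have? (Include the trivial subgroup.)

Group the elements of G by the cyclic subgroup they generate; each cyclic subgroup of order d accounts for φ(d) elements.
Cyclic subgroups by order — order 1: 1; order 2: 11; order 5: 1; order 10: 1.
Total: 14.

14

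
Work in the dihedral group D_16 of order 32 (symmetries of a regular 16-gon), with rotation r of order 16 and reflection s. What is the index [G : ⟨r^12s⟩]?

|⟨r^12s⟩| = 2 and |G| = 32.
By Lagrange, [G : H] = |G|/|H| = 32/2 = 16.

16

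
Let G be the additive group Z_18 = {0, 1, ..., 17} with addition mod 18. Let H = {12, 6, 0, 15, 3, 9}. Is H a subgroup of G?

|H| = 6 divides |G| = 18, consistent with Lagrange.
H contains the identity, every element's inverse is in H, and H is closed under +: it is a subgroup.
In fact H = ⟨3⟩.

Yes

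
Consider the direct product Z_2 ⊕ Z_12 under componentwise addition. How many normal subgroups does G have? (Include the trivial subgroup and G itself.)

G is abelian, so every subgroup is normal.
G has 16 subgroups in total, hence 16 normal subgroups.

16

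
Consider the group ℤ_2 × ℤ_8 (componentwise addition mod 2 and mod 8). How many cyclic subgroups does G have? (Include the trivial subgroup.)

Each element a generates a cyclic subgroup ⟨a⟩; distinct elements may generate the same one (a cyclic group of order d has φ(d) generators).
Cyclic subgroups by order — order 1: 1; order 2: 3; order 4: 2; order 8: 2.
Total: 8.

8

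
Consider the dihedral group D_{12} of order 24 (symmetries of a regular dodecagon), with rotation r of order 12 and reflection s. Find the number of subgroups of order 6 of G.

5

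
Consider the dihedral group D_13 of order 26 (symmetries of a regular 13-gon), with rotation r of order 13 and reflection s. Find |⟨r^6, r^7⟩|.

|⟨r^6⟩| = 13 and |⟨r^7⟩| = 13, so |H| is a multiple of lcm(13, 13) = 13 and divides |G| = 26.
Closing under the operation: H = {e, r, r^2, r^3, r^4, r^5, r^6, r^7, r^8, r^9, r^10, r^11, r^12}, so |H| = 13.

13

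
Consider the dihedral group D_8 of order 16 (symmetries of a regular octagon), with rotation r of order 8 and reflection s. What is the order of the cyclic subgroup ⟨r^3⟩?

Computing powers of r^3: the smallest k with (r^3)^k = e is k = 8.

8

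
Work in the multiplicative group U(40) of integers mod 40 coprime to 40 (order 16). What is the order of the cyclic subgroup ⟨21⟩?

Compute successive powers of 21 mod 40: 21, 1; 21^2 ≡ 1 (mod 40).
So |⟨21⟩| = 2.

2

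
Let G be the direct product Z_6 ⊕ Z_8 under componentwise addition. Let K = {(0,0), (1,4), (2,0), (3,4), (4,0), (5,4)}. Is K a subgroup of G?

|K| = 6 divides |G| = 48, consistent with Lagrange.
K contains the identity, every element's inverse is in K, and K is closed under +: it is a subgroup.
In fact K = ⟨(5,4)⟩.

Yes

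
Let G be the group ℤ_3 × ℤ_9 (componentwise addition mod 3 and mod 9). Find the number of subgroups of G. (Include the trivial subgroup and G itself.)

10

|G| = 27, so by Lagrange every subgroup order divides 27. Divisors: 1, 3, 9, 27.
Subgroups by order — order 1: 1; order 3: 4; order 9: 4; order 27: 1.
Total: 1 + 4 + 4 + 1 = 10.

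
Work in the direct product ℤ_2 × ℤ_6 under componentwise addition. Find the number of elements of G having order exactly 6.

An element (a,b) has order lcm(ord(a), ord(b)); count pairs with lcm equal to 6.
Enumerating gives 6 such elements.

6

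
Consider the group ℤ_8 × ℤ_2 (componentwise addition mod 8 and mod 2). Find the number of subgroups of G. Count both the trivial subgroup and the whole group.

|G| = 16, so by Lagrange every subgroup order divides 16. Divisors: 1, 2, 4, 8, 16.
Subgroups by order — order 1: 1; order 2: 3; order 4: 3; order 8: 3; order 16: 1.
Total: 1 + 3 + 3 + 3 + 1 = 11.

11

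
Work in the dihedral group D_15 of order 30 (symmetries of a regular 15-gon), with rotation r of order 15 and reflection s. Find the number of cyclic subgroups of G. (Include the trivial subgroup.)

Group the elements of G by the cyclic subgroup they generate; each cyclic subgroup of order d accounts for φ(d) elements.
Cyclic subgroups by order — order 1: 1; order 2: 15; order 3: 1; order 5: 1; order 15: 1.
Total: 19.

19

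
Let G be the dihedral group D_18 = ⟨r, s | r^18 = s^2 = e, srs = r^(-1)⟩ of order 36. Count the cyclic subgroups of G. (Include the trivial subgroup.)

Each element a generates a cyclic subgroup ⟨a⟩; distinct elements may generate the same one (a cyclic group of order d has φ(d) generators).
Cyclic subgroups by order — order 1: 1; order 2: 19; order 3: 1; order 6: 1; order 9: 1; order 18: 1.
Total: 24.

24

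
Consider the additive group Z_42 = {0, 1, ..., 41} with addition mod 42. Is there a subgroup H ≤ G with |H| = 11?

No

11 does not divide |G| = 42, so by Lagrange no subgroup of order 11 exists.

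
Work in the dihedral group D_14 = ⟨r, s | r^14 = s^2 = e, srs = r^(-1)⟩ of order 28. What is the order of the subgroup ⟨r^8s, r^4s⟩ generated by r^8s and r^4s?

14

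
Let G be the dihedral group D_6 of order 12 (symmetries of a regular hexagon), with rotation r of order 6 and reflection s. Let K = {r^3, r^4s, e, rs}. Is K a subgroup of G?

|K| = 4 divides |G| = 12, consistent with Lagrange.
K contains the identity, every element's inverse is in K, and K is closed under ·: it is a subgroup.

Yes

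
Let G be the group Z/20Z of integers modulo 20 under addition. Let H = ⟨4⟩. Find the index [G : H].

|⟨4⟩| = 5 and |G| = 20.
By Lagrange, [G : H] = |G|/|H| = 20/5 = 4.

4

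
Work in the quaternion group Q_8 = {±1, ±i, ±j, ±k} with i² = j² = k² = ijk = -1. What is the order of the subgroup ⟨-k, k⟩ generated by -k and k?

|⟨-k⟩| = 4 and |⟨k⟩| = 4, so |H| is a multiple of lcm(4, 4) = 4 and divides |G| = 8.
Closing under the operation: H = {1, -1, k, -k}, so |H| = 4.

4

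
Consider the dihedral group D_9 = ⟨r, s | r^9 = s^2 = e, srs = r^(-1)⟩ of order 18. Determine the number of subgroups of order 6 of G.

3

|G| = 18 and 6 | 18, so subgroups of order 6 are possible by Lagrange.
The subgroups of order 6 are: {e, r^3, r^6, r^2s, r^5s, r^8s}; {e, r^3, r^6, s, r^3s, r^6s}; {e, r^3, r^6, rs, r^4s, r^7s}.
So G has 3 subgroups of order 6.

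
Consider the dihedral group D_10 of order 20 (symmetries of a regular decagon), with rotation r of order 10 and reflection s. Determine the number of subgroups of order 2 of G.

11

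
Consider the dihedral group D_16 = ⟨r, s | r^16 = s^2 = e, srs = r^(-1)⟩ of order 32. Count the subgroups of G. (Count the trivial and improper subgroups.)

36

|G| = 32, so by Lagrange every subgroup order divides 32. Divisors: 1, 2, 4, 8, 16, 32.
Subgroups by order — order 1: 1; order 2: 17; order 4: 9; order 8: 5; order 16: 3; order 32: 1.
Total: 1 + 17 + 9 + 5 + 3 + 1 = 36.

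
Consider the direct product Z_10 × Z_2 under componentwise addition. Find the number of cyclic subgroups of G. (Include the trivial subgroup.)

Each element a generates a cyclic subgroup ⟨a⟩; distinct elements may generate the same one (a cyclic group of order d has φ(d) generators).
Cyclic subgroups by order — order 1: 1; order 2: 3; order 5: 1; order 10: 3.
Total: 8.

8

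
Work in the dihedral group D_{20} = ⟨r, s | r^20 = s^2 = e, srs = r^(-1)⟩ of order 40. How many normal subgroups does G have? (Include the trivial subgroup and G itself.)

9

G has 48 subgroups. Checking conjugation-invariance by order — order 1: 1/1 normal; order 2: 1/21 normal; order 4: 1/11 normal; order 5: 1/1 normal; order 8: 0/5 normal; order 10: 1/5 normal; order 20: 3/3 normal; order 40: 1/1 normal.
Total normal subgroups: 9.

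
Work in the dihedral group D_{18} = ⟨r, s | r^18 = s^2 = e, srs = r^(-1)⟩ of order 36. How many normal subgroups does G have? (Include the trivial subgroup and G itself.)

G has 45 subgroups. Checking conjugation-invariance by order — order 1: 1/1 normal; order 2: 1/19 normal; order 3: 1/1 normal; order 4: 0/9 normal; order 6: 1/7 normal; order 9: 1/1 normal; order 12: 0/3 normal; order 18: 3/3 normal; order 36: 1/1 normal.
Total normal subgroups: 9.

9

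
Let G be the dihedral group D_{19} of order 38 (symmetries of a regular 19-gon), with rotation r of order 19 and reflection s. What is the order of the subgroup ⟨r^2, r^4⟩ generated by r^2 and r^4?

|⟨r^2⟩| = 19 and |⟨r^4⟩| = 19, so |H| is a multiple of lcm(19, 19) = 19 and divides |G| = 38.
Closing under the operation: H = {e, r, r^2, r^3, r^4, r^5, r^6, r^7, r^8, r^9, r^10, r^11, r^12, r^13, r^14, r^15, r^16, r^17, r^18}, so |H| = 19.

19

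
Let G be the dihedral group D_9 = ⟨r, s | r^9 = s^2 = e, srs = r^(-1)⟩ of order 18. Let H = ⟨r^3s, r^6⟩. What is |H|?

6

|⟨r^3s⟩| = 2 and |⟨r^6⟩| = 3, so |H| is a multiple of lcm(2, 3) = 6 and divides |G| = 18.
Closing under the operation: H = {e, r^3, r^6, s, r^3s, r^6s}, so |H| = 6.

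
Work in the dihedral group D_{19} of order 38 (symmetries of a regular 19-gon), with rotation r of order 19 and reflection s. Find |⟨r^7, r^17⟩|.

19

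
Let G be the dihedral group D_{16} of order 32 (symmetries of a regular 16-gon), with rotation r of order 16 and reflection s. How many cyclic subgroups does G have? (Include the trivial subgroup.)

Group the elements of G by the cyclic subgroup they generate; each cyclic subgroup of order d accounts for φ(d) elements.
Cyclic subgroups by order — order 1: 1; order 2: 17; order 4: 1; order 8: 1; order 16: 1.
Total: 21.

21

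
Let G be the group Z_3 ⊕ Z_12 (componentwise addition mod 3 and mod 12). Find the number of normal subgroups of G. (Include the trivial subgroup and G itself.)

18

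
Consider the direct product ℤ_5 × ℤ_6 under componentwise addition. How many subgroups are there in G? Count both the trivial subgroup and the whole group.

8

|G| = 30, so by Lagrange every subgroup order divides 30. Divisors: 1, 2, 3, 5, 6, 10, 15, 30.
Subgroups by order — order 1: 1; order 2: 1; order 3: 1; order 5: 1; order 6: 1; order 10: 1; order 15: 1; order 30: 1.
Total: 1 + 1 + 1 + 1 + 1 + 1 + 1 + 1 = 8.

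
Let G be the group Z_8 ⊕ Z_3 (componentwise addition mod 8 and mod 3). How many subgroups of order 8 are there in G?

|G| = 24 and 8 | 24, so subgroups of order 8 are possible by Lagrange.
The subgroups of order 8 are: {(0,0), (1,0), (2,0), (3,0), (4,0), (5,0), (6,0), (7,0)}.
So G has 1 subgroup of order 8.

1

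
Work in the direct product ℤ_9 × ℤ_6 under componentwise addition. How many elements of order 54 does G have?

0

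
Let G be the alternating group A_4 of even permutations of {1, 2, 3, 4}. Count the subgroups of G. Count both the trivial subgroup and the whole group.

10

|G| = 12, so by Lagrange every subgroup order divides 12. Divisors: 1, 2, 3, 4, 6, 12.
Subgroups by order — order 1: 1; order 2: 3; order 3: 4; order 4: 1; order 6: 0; order 12: 1.
Total: 1 + 3 + 4 + 1 + 0 + 1 = 10.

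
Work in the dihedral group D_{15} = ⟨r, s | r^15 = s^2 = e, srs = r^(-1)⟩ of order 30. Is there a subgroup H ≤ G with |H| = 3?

Yes

3 | 30. A subgroup of order 3 is {e, r^5, r^10}.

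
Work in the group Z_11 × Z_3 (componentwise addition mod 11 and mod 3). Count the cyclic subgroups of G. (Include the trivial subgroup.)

4

A cyclic subgroup of order d is generated by each of its φ(d) elements of order d, so the cyclic subgroups of order d number (#elements of order d)/φ(d).
Cyclic subgroups by order — order 1: 1; order 3: 1; order 11: 1; order 33: 1.
Total: 4.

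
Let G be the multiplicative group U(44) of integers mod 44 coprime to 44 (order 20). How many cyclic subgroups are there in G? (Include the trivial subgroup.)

Group the elements of G by the cyclic subgroup they generate; each cyclic subgroup of order d accounts for φ(d) elements.
Cyclic subgroups by order — order 1: 1; order 2: 3; order 5: 1; order 10: 3.
Total: 8.

8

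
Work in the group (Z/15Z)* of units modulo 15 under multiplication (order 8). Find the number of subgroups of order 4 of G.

|G| = 8 and 4 | 8, so subgroups of order 4 are possible by Lagrange.
The subgroups of order 4 are: {1, 4, 11, 14}; {1, 4, 7, 13}; {1, 2, 4, 8}.
So G has 3 subgroups of order 4.

3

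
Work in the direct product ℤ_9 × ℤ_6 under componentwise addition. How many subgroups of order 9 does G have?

|G| = 54 and 9 | 54, so subgroups of order 9 are possible by Lagrange.
The subgroups of order 9 are: {(0,0), (0,2), (0,4), (3,0), (3,2), (3,4), (6,0), (6,2), (6,4)}; {(0,0), (1,0), (2,0), (3,0), (4,0), (5,0), (6,0), (7,0), (8,0)}; {(0,0), (1,2), (2,4), (3,0), (4,2), (5,4), (6,0), (7,2), (8,4)}; {(0,0), (1,4), (2,2), (3,0), (4,4), (5,2), (6,0), (7,4), (8,2)}.
So G has 4 subgroups of order 9.

4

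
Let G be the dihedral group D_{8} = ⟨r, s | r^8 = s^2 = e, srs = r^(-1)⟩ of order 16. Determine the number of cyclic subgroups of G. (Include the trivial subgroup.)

Each element a generates a cyclic subgroup ⟨a⟩; distinct elements may generate the same one (a cyclic group of order d has φ(d) generators).
Cyclic subgroups by order — order 1: 1; order 2: 9; order 4: 1; order 8: 1.
Total: 12.

12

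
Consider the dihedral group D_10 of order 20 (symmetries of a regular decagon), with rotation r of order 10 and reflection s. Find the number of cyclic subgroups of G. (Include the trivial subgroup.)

Each element a generates a cyclic subgroup ⟨a⟩; distinct elements may generate the same one (a cyclic group of order d has φ(d) generators).
Cyclic subgroups by order — order 1: 1; order 2: 11; order 5: 1; order 10: 1.
Total: 14.

14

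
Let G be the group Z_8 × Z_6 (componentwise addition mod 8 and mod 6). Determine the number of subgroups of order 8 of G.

|G| = 48 and 8 | 48, so subgroups of order 8 are possible by Lagrange.
The subgroups of order 8 are: {(0,0), (0,3), (2,0), (2,3), (4,0), (4,3), (6,0), (6,3)}; {(0,0), (1,0), (2,0), (3,0), (4,0), (5,0), (6,0), (7,0)}; {(0,0), (1,3), (2,0), (3,3), (4,0), (5,3), (6,0), (7,3)}.
So G has 3 subgroups of order 8.

3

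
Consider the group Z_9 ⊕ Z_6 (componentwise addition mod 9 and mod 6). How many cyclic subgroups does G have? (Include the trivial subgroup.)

16

Each element a generates a cyclic subgroup ⟨a⟩; distinct elements may generate the same one (a cyclic group of order d has φ(d) generators).
Cyclic subgroups by order — order 1: 1; order 2: 1; order 3: 4; order 6: 4; order 9: 3; order 18: 3.
Total: 16.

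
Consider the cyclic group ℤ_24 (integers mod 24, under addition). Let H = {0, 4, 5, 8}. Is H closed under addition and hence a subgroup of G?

No

8 ∈ H but its inverse 16 ∉ H, so H is not a subgroup.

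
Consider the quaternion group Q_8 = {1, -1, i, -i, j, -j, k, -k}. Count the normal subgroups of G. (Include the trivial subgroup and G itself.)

G has 6 subgroups. Checking conjugation-invariance by order — order 1: 1/1 normal; order 2: 1/1 normal; order 4: 3/3 normal; order 8: 1/1 normal.
Total normal subgroups: 6.

6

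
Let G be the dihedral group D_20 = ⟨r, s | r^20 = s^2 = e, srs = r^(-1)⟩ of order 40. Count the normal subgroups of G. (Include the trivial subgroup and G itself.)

G has 48 subgroups. Checking conjugation-invariance by order — order 1: 1/1 normal; order 2: 1/21 normal; order 4: 1/11 normal; order 5: 1/1 normal; order 8: 0/5 normal; order 10: 1/5 normal; order 20: 3/3 normal; order 40: 1/1 normal.
Total normal subgroups: 9.

9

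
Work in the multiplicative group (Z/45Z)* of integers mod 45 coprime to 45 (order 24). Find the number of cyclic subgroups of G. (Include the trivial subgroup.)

Each element a generates a cyclic subgroup ⟨a⟩; distinct elements may generate the same one (a cyclic group of order d has φ(d) generators).
Cyclic subgroups by order — order 1: 1; order 2: 3; order 3: 1; order 4: 2; order 6: 3; order 12: 2.
Total: 12.

12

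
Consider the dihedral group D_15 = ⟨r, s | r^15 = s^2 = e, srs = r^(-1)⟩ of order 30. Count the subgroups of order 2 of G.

15

|G| = 30 and 2 | 30, so subgroups of order 2 are possible by Lagrange.
The subgroups of order 2 are: {e, r^10s}; {e, r^11s}; {e, r^12s}; {e, r^13s}; … (15 in all).
So G has 15 subgroups of order 2.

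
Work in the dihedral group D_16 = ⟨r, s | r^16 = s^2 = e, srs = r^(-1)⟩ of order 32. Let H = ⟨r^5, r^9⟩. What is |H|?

|⟨r^5⟩| = 16 and |⟨r^9⟩| = 16, so |H| is a multiple of lcm(16, 16) = 16 and divides |G| = 32.
Closing under the operation: H = {e, r, r^2, r^3, r^4, r^5, r^6, r^7, r^8, r^9, r^10, r^11, r^12, r^13, r^14, r^15}, so |H| = 16.

16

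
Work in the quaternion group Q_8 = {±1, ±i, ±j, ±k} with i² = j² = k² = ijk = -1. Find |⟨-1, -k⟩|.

4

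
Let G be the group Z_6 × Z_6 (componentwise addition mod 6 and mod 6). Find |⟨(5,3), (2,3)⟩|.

|⟨(5,3)⟩| = 6 and |⟨(2,3)⟩| = 6, so |H| is a multiple of lcm(6, 6) = 6 and divides |G| = 36.
Closing under the operation: H = {(0,0), (0,3), (1,0), (1,3), (2,0), (2,3), (3,0), (3,3), (4,0), (4,3), (5,0), (5,3)}, so |H| = 12.

12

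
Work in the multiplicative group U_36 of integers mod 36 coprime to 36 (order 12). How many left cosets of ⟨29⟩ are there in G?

2

|⟨29⟩| = 6 and |G| = 12.
By Lagrange, [G : H] = |G|/|H| = 12/6 = 2.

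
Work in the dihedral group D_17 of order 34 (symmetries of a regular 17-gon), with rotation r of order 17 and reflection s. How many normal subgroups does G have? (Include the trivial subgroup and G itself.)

3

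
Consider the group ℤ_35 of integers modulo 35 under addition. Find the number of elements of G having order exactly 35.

24

In a cyclic group of order 35, the number of elements of order d (for d | 35) is φ(d).
φ(35) = 24.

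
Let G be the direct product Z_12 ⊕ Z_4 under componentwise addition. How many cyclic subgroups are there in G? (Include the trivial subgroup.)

20

Each element a generates a cyclic subgroup ⟨a⟩; distinct elements may generate the same one (a cyclic group of order d has φ(d) generators).
Cyclic subgroups by order — order 1: 1; order 2: 3; order 3: 1; order 4: 6; order 6: 3; order 12: 6.
Total: 20.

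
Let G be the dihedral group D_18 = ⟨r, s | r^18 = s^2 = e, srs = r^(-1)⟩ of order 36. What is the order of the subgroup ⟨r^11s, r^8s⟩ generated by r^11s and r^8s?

|⟨r^11s⟩| = 2 and |⟨r^8s⟩| = 2, so |H| is a multiple of lcm(2, 2) = 2 and divides |G| = 36.
Closing under the operation: H = {e, r^3, r^6, r^9, r^12, r^15, r^2s, r^5s, r^8s, r^11s, r^14s, r^17s}, so |H| = 12.

12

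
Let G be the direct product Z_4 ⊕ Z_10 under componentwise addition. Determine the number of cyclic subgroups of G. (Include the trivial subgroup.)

A cyclic subgroup of order d is generated by each of its φ(d) elements of order d, so the cyclic subgroups of order d number (#elements of order d)/φ(d).
Cyclic subgroups by order — order 1: 1; order 2: 3; order 4: 2; order 5: 1; order 10: 3; order 20: 2.
Total: 12.

12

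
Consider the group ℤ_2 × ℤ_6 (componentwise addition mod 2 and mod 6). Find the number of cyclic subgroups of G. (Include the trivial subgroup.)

8

Each element a generates a cyclic subgroup ⟨a⟩; distinct elements may generate the same one (a cyclic group of order d has φ(d) generators).
Cyclic subgroups by order — order 1: 1; order 2: 3; order 3: 1; order 6: 3.
Total: 8.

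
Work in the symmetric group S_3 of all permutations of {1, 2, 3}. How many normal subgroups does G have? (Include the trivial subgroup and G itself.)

3

G has 6 subgroups. Checking conjugation-invariance by order — order 1: 1/1 normal; order 2: 0/3 normal; order 3: 1/1 normal; order 6: 1/1 normal.
Total normal subgroups: 3.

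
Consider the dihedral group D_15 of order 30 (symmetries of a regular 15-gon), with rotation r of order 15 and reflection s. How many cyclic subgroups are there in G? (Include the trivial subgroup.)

19

A cyclic subgroup of order d is generated by each of its φ(d) elements of order d, so the cyclic subgroups of order d number (#elements of order d)/φ(d).
Cyclic subgroups by order — order 1: 1; order 2: 15; order 3: 1; order 5: 1; order 15: 1.
Total: 19.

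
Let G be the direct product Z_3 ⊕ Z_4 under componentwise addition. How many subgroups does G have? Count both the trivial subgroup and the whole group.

6

|G| = 12, so by Lagrange every subgroup order divides 12. Divisors: 1, 2, 3, 4, 6, 12.
Subgroups by order — order 1: 1; order 2: 1; order 3: 1; order 4: 1; order 6: 1; order 12: 1.
Total: 1 + 1 + 1 + 1 + 1 + 1 = 6.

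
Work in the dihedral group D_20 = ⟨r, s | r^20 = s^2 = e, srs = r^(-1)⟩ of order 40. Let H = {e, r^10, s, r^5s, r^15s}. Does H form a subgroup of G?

Closure fails: s · r^10 = r^10s ∉ H. So H is not a subgroup.

No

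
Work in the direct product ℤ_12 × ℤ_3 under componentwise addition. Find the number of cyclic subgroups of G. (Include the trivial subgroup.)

15

A cyclic subgroup of order d is generated by each of its φ(d) elements of order d, so the cyclic subgroups of order d number (#elements of order d)/φ(d).
Cyclic subgroups by order — order 1: 1; order 2: 1; order 3: 4; order 4: 1; order 6: 4; order 12: 4.
Total: 15.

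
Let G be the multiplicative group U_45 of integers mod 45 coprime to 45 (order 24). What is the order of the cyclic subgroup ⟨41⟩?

6

Compute successive powers of 41 mod 45: 41, 16, 26, 31, 11, 1; 41^6 ≡ 1 (mod 45).
So |⟨41⟩| = 6.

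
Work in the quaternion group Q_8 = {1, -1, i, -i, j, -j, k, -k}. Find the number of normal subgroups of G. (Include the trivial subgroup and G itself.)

G has 6 subgroups. Checking conjugation-invariance by order — order 1: 1/1 normal; order 2: 1/1 normal; order 4: 3/3 normal; order 8: 1/1 normal.
Total normal subgroups: 6.

6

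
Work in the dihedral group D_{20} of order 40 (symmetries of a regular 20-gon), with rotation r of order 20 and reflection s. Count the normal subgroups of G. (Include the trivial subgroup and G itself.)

9

G has 48 subgroups. Checking conjugation-invariance by order — order 1: 1/1 normal; order 2: 1/21 normal; order 4: 1/11 normal; order 5: 1/1 normal; order 8: 0/5 normal; order 10: 1/5 normal; order 20: 3/3 normal; order 40: 1/1 normal.
Total normal subgroups: 9.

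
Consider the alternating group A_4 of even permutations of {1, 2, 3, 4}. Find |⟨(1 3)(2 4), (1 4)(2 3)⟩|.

|⟨(1 3)(2 4)⟩| = 2 and |⟨(1 4)(2 3)⟩| = 2, so |H| is a multiple of lcm(2, 2) = 2 and divides |G| = 12.
Closing under the operation: H = {e, (1 2)(3 4), (1 3)(2 4), (1 4)(2 3)}, so |H| = 4.

4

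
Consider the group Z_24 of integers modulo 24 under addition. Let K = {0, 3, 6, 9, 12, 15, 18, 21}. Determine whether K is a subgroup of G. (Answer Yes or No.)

|K| = 8 divides |G| = 24, consistent with Lagrange.
K contains the identity, every element's inverse is in K, and K is closed under +: it is a subgroup.
In fact K = ⟨3⟩.

Yes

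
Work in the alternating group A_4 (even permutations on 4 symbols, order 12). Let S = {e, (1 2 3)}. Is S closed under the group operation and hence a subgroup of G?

(1 2 3) ∈ S but its inverse (1 3 2) ∉ S, so S is not a subgroup.

No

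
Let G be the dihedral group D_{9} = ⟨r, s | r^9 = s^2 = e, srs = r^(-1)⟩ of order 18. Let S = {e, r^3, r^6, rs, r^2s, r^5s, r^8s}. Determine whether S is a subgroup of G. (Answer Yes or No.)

No

|S| = 7 does not divide |G| = 18, so by Lagrange S is not a subgroup.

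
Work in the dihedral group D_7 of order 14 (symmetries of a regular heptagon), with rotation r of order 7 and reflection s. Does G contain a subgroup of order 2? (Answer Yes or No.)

Yes

2 | 14. A subgroup of order 2 is {e, r^2s}.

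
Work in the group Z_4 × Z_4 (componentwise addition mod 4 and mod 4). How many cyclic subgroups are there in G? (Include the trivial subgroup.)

A cyclic subgroup of order d is generated by each of its φ(d) elements of order d, so the cyclic subgroups of order d number (#elements of order d)/φ(d).
Cyclic subgroups by order — order 1: 1; order 2: 3; order 4: 6.
Total: 10.

10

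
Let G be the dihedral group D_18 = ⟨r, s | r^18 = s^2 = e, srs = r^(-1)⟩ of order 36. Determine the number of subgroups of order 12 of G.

|G| = 36 and 12 | 36, so subgroups of order 12 are possible by Lagrange.
The subgroups of order 12 are: {e, r^3, r^6, r^9, r^12, r^15, rs, r^4s, r^7s, r^10s, r^13s, r^16s}; {e, r^3, r^6, r^9, r^12, r^15, r^2s, r^5s, r^8s, r^11s, r^14s, r^17s}; {e, r^3, r^6, r^9, r^12, r^15, s, r^3s, r^6s, r^9s, r^12s, r^15s}.
So G has 3 subgroups of order 12.

3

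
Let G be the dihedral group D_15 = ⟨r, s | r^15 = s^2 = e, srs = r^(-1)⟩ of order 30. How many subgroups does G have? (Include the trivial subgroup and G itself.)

28

|G| = 30, so by Lagrange every subgroup order divides 30. Divisors: 1, 2, 3, 5, 6, 10, 15, 30.
Subgroups by order — order 1: 1; order 2: 15; order 3: 1; order 5: 1; order 6: 5; order 10: 3; order 15: 1; order 30: 1.
Total: 1 + 15 + 1 + 1 + 5 + 3 + 1 + 1 = 28.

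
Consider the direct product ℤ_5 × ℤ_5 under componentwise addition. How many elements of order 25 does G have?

0

An element (a,b) has order lcm(ord(a), ord(b)); count pairs with lcm equal to 25.
Enumerating gives 0 such elements.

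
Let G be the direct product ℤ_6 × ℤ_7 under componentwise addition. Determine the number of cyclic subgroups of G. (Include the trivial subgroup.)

8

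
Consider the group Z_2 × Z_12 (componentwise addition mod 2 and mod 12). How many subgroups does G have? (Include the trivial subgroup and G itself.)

|G| = 24, so by Lagrange every subgroup order divides 24. Divisors: 1, 2, 3, 4, 6, 8, 12, 24.
Subgroups by order — order 1: 1; order 2: 3; order 3: 1; order 4: 3; order 6: 3; order 8: 1; order 12: 3; order 24: 1.
Total: 1 + 3 + 1 + 3 + 3 + 1 + 3 + 1 = 16.

16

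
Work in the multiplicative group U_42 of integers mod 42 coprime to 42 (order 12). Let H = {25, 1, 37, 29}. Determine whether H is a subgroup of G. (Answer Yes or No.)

No

Closure fails: 37 · 29 = 23 ∉ H. So H is not a subgroup.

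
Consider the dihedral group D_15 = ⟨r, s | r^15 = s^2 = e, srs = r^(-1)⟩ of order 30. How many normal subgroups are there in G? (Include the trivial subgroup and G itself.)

G has 28 subgroups. Checking conjugation-invariance by order — order 1: 1/1 normal; order 2: 0/15 normal; order 3: 1/1 normal; order 5: 1/1 normal; order 6: 0/5 normal; order 10: 0/3 normal; order 15: 1/1 normal; order 30: 1/1 normal.
Total normal subgroups: 5.

5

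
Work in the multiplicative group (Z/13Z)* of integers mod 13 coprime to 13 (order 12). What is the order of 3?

3

Compute successive powers of 3 mod 13: 3, 9, 1; 3^3 ≡ 1 (mod 13).
So |⟨3⟩| = 3.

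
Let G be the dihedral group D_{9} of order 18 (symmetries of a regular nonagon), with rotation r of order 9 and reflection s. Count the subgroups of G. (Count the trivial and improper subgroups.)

16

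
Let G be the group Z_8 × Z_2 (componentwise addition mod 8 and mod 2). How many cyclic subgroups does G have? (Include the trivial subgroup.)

Each element a generates a cyclic subgroup ⟨a⟩; distinct elements may generate the same one (a cyclic group of order d has φ(d) generators).
Cyclic subgroups by order — order 1: 1; order 2: 3; order 4: 2; order 8: 2.
Total: 8.

8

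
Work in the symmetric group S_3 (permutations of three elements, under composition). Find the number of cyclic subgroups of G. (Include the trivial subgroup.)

5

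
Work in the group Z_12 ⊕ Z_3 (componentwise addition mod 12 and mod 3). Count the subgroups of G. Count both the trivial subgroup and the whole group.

18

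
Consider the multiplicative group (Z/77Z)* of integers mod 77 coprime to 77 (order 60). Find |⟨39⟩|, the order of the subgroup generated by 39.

30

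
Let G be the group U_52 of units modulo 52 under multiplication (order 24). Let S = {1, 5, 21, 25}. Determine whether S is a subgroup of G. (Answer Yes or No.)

|S| = 4 divides |G| = 24, consistent with Lagrange.
S contains the identity, every element's inverse is in S, and S is closed under ·: it is a subgroup.
In fact S = ⟨21⟩.

Yes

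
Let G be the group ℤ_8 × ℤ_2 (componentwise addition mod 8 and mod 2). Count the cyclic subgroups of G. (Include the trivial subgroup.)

Group the elements of G by the cyclic subgroup they generate; each cyclic subgroup of order d accounts for φ(d) elements.
Cyclic subgroups by order — order 1: 1; order 2: 3; order 4: 2; order 8: 2.
Total: 8.

8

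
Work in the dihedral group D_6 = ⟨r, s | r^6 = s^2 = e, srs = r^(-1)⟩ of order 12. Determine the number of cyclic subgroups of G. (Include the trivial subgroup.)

A cyclic subgroup of order d is generated by each of its φ(d) elements of order d, so the cyclic subgroups of order d number (#elements of order d)/φ(d).
Cyclic subgroups by order — order 1: 1; order 2: 7; order 3: 1; order 6: 1.
Total: 10.

10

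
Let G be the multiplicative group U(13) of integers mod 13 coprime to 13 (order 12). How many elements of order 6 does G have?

The elements of order 6 are: 4, 10.
That's 2.

2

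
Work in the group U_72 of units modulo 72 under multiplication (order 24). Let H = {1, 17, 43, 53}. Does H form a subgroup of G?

43 ∈ H but its inverse 67 ∉ H, so H is not a subgroup.

No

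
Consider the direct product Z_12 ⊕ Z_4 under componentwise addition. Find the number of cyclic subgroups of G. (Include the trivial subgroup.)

20

Each element a generates a cyclic subgroup ⟨a⟩; distinct elements may generate the same one (a cyclic group of order d has φ(d) generators).
Cyclic subgroups by order — order 1: 1; order 2: 3; order 3: 1; order 4: 6; order 6: 3; order 12: 6.
Total: 20.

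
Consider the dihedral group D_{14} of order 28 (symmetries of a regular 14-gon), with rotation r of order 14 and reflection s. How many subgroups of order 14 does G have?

3

|G| = 28 and 14 | 28, so subgroups of order 14 are possible by Lagrange.
The subgroups of order 14 are: {e, r, r^2, r^3, r^4, r^5, r^6, r^7, r^8, r^9, r^10, r^11, r^12, r^13}; {e, r^2, r^4, r^6, r^8, r^10, r^12, s, r^2s, r^4s, r^6s, r^8s, r^10s, r^12s}; {e, r^2, r^4, r^6, r^8, r^10, r^12, rs, r^3s, r^5s, r^7s, r^9s, r^11s, r^13s}.
So G has 3 subgroups of order 14.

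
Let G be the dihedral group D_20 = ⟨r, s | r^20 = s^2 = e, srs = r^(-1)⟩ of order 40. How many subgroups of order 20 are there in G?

3

|G| = 40 and 20 | 40, so subgroups of order 20 are possible by Lagrange.
The subgroups of order 20 are: {e, r, r^2, r^3, r^4, r^5, r^6, r^7, r^8, r^9, r^10, r^11, r^12, r^13, r^14, r^15, r^16, r^17, r^18, r^19}; {e, r^2, r^4, r^6, r^8, r^10, r^12, r^14, r^16, r^18, s, r^2s, r^4s, r^6s, r^8s, r^10s, r^12s, r^14s, r^16s, r^18s}; {e, r^2, r^4, r^6, r^8, r^10, r^12, r^14, r^16, r^18, rs, r^3s, r^5s, r^7s, r^9s, r^11s, r^13s, r^15s, r^17s, r^19s}.
So G has 3 subgroups of order 20.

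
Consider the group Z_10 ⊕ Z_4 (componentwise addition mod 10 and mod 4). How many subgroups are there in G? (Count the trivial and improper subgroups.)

|G| = 40, so by Lagrange every subgroup order divides 40. Divisors: 1, 2, 4, 5, 8, 10, 20, 40.
Subgroups by order — order 1: 1; order 2: 3; order 4: 3; order 5: 1; order 8: 1; order 10: 3; order 20: 3; order 40: 1.
Total: 1 + 3 + 3 + 1 + 1 + 3 + 3 + 1 = 16.

16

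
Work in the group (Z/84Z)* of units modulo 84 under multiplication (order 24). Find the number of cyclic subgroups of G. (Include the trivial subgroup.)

16

Each element a generates a cyclic subgroup ⟨a⟩; distinct elements may generate the same one (a cyclic group of order d has φ(d) generators).
Cyclic subgroups by order — order 1: 1; order 2: 7; order 3: 1; order 6: 7.
Total: 16.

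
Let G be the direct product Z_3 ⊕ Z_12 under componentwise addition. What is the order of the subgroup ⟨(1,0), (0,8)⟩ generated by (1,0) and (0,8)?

9

|⟨(1,0)⟩| = 3 and |⟨(0,8)⟩| = 3, so |H| is a multiple of lcm(3, 3) = 3 and divides |G| = 36.
Closing under the operation: H = {(0,0), (0,4), (0,8), (1,0), (1,4), (1,8), (2,0), (2,4), (2,8)}, so |H| = 9.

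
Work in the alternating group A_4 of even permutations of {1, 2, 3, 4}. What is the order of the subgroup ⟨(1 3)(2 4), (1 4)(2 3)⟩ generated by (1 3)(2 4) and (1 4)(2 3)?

|⟨(1 3)(2 4)⟩| = 2 and |⟨(1 4)(2 3)⟩| = 2, so |H| is a multiple of lcm(2, 2) = 2 and divides |G| = 12.
Closing under the operation: H = {e, (1 2)(3 4), (1 3)(2 4), (1 4)(2 3)}, so |H| = 4.

4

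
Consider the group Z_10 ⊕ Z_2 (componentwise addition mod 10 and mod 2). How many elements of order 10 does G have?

An element (a,b) has order lcm(ord(a), ord(b)); count pairs with lcm equal to 10.
Enumerating gives 12 such elements.

12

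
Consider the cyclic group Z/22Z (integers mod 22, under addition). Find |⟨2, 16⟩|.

11

|⟨2⟩| = 11 and |⟨16⟩| = 11, so |H| is a multiple of lcm(11, 11) = 11 and divides |G| = 22.
Closing under the operation: H = {0, 2, 4, 6, 8, 10, 12, 14, 16, 18, 20}, so |H| = 11.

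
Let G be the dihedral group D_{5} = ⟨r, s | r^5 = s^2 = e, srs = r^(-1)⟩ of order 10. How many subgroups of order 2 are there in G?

5

|G| = 10 and 2 | 10, so subgroups of order 2 are possible by Lagrange.
The subgroups of order 2 are: {e, r^2s}; {e, r^3s}; {e, r^4s}; {e, rs}; … (5 in all).
So G has 5 subgroups of order 2.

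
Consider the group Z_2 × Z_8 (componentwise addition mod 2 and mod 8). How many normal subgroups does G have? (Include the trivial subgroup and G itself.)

11

G is abelian, so every subgroup is normal.
G has 11 subgroups in total, hence 11 normal subgroups.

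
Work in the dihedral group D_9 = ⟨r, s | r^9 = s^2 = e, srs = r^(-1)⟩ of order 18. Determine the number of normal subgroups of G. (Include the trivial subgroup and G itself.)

G has 16 subgroups. Checking conjugation-invariance by order — order 1: 1/1 normal; order 2: 0/9 normal; order 3: 1/1 normal; order 6: 0/3 normal; order 9: 1/1 normal; order 18: 1/1 normal.
Total normal subgroups: 4.

4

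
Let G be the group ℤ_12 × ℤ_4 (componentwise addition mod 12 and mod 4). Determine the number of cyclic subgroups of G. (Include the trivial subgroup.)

20

Group the elements of G by the cyclic subgroup they generate; each cyclic subgroup of order d accounts for φ(d) elements.
Cyclic subgroups by order — order 1: 1; order 2: 3; order 3: 1; order 4: 6; order 6: 3; order 12: 6.
Total: 20.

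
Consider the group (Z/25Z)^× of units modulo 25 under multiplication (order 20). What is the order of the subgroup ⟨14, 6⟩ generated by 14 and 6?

|⟨14⟩| = 10 and |⟨6⟩| = 5, so |H| is a multiple of lcm(10, 5) = 10 and divides |G| = 20.
Closing under the operation: H = {1, 4, 6, 9, 11, 14, 16, 19, 21, 24}, so |H| = 10.

10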